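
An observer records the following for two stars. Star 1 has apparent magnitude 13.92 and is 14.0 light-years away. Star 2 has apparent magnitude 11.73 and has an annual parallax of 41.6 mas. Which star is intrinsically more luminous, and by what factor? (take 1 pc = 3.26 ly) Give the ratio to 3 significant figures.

Star 1: d = 14.0 ly / 3.26 = 4.294 pc
Star 1: M = m − 5 log₁₀ d + 5 = 13.92 − 5·0.6329 + 5 = 15.755
Star 2: p = 41.6 mas = 0.0416″ → d = 1/p = 24.04 pc
Star 2: M = m − 5 log₁₀ d + 5 = 11.73 − 5·1.3809 + 5 = 9.825
ΔM = M_1 − M_2 = 15.755 − (9.825) = 5.930; smaller M is more luminous → Star 2.
L ratio = 10^(0.4 |ΔM|) = 10^2.372 = 235.5

Star 2 is more luminous, by a factor of 236.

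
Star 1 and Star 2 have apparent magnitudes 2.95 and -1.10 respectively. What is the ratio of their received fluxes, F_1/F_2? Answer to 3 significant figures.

Magnitude difference = 4.05
Flux ratio = 10^(−0.4 Δm) = 10^(−0.4 × 4.05) = 10^-1.620 = 0.02399

F_1/F_2 ≈ 0.0240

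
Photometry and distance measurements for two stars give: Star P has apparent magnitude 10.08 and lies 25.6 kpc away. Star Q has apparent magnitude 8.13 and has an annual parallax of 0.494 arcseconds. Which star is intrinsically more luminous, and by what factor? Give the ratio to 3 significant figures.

Star P: d = 25.6 kpc = 25600 pc
Star P: M = m − 5 log₁₀ d + 5 = 10.08 − 5·4.4082 + 5 = -6.961
Star Q: d = 1/p = 1/0.494″ = 2.024 pc
Star Q: M = m − 5 log₁₀ d + 5 = 8.13 − 5·0.3063 + 5 = 11.599
ΔM = M_P − M_Q = -6.961 − (11.599) = -18.560; smaller M is more luminous → Star P.
L ratio = 10^(0.4 |ΔM|) = 10^7.424 = 2.654×10^7

Star P is more luminous, by a factor of 2.65×10^7.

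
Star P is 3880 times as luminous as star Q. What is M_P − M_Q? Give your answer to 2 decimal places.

M_P − M_Q ≈ -8.97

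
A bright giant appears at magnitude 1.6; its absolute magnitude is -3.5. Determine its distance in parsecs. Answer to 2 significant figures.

d ≈ 100 pc

Distance modulus: m − M = 1.6 − (-3.5) = 5.100
m − M = 5 log₁₀ d − 5
log₁₀ d = (m − M)/5 + 1 = 2.0200
d = 10^2.0200 = 104.7 pc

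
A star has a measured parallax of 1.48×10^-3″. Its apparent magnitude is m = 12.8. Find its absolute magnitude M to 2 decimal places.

M ≈ 3.65

d = 1/p = 1/1.48×10^-3″ = 675.7 pc
5 log₁₀(d/10 pc) = 5 log₁₀(675.7) − 5 = 9.149
M = m − 5 log₁₀(d/10) = 12.8 − 9.149 = 3.651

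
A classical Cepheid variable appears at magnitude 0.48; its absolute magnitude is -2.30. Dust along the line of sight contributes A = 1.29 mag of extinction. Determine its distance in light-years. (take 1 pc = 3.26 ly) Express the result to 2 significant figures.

m − M = 5 log₁₀(d/10 pc) + A  ⇒  0.48 − (-2.30) − 1.29 = 5 log₁₀(d/10)
1.490 = 5 log₁₀(d/10)
log₁₀ d = (m − M − A)/5 + 1 = 1.2980
d = 10^1.2980 = 19.86 pc
= 64.75 ly

d ≈ 65 ly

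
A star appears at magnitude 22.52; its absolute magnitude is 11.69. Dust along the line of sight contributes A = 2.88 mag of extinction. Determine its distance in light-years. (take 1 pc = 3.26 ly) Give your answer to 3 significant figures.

d ≈ 1270 ly

m − M = 5 log₁₀(d/10 pc) + A  ⇒  22.52 − (11.69) − 2.88 = 5 log₁₀(d/10)
7.950 = 5 log₁₀(d/10)
log₁₀ d = (m − M − A)/5 + 1 = 2.5900
d = 10^2.5900 = 389.0 pc
= 1268 ly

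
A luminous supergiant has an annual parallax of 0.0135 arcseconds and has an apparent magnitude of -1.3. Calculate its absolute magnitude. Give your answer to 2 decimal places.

d = 1/p = 1/0.0135″ = 74.07 pc
5 log₁₀(d/10 pc) = 5 log₁₀(74.07) − 5 = 4.348
M = m − 5 log₁₀(d/10) = -1.3 − 4.348 = -5.648

M ≈ -5.65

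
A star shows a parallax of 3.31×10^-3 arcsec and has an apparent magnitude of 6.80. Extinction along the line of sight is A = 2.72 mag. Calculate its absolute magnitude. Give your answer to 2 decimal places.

M ≈ -3.32

d = 1/p = 1/3.31×10^-3″ = 302.1 pc
5 log₁₀(d/10 pc) = 5 log₁₀(302.1) − 5 = 7.401
M = m − 5 log₁₀(d/10) − A = 6.80 − 7.401 − 2.72 = -3.321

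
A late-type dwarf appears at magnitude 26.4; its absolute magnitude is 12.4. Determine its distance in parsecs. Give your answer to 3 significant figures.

Distance modulus: m − M = 26.4 − (12.4) = 14.000
m − M = 5 log₁₀ d − 5
log₁₀ d = (m − M)/5 + 1 = 3.8000
d = 10^3.8000 = 6310 pc

d ≈ 6310 pc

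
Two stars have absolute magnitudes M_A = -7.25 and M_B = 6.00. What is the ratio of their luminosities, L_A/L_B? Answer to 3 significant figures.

L_A/L_B ≈ 200000

ΔM = M_A − M_B = -13.25
L_A/L_B = 10^(−0.4 ΔM) = 10^5.300 = 199500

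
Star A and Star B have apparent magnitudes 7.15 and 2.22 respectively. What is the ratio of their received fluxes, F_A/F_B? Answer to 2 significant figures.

Δm = 7.15 − (2.22) = 4.93
Flux ratio = 10^(−0.4 Δm) = 10^(−0.4 × 4.93) = 10^-1.972 = 0.01067

F_A/F_B ≈ 0.011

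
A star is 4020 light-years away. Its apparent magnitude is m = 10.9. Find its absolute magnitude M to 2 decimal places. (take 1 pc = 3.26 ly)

d = 4020 ly / 3.26 = 1233 pc
5 log₁₀(d/10 pc) = 5 log₁₀(1233) − 5 = 10.455
M = m − 5 log₁₀(d/10) = 10.9 − 10.455 = 0.445

M ≈ 0.44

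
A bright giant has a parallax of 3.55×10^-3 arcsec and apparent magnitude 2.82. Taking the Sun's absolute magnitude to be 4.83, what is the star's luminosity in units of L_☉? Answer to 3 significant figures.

L/L_☉ ≈ 5050

d = 1/p = 1/3.55×10^-3″ = 281.7 pc
M = m − 5 log₁₀ d + 5 = 2.82 − 5·2.4498 + 5 = -4.429
M − M_☉ = -4.429 − 4.83 = -9.259
L/L_☉ = 10^(−0.4 × -9.259) = 5053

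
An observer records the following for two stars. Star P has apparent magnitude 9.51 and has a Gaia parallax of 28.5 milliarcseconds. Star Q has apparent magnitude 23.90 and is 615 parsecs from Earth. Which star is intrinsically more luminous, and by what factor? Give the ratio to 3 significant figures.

Star P is more luminous, by a factor of 1860.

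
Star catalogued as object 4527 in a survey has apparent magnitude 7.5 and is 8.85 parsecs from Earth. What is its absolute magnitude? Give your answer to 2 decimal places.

5 log₁₀(d/10 pc) = 5 log₁₀(8.850) − 5 = -0.265
M = m − 5 log₁₀(d/10) = 7.5 + 0.265 = 7.765

M ≈ 7.77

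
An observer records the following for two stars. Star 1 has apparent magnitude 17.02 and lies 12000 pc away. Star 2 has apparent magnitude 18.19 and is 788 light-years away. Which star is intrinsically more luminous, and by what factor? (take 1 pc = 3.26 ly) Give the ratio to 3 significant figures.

Star 1: M = m − 5 log₁₀ d + 5 = 17.02 − 5·4.0792 + 5 = 1.624
Star 2: d = 788 ly / 3.26 = 241.7 pc
Star 2: M = m − 5 log₁₀ d + 5 = 18.19 − 5·2.3833 + 5 = 11.273
ΔM = M_1 − M_2 = 1.624 − (11.273) = -9.649; smaller M is more luminous → Star 1.
L ratio = 10^(0.4 |ΔM|) = 10^3.860 = 7240

Star 1 is more luminous, by a factor of 7240.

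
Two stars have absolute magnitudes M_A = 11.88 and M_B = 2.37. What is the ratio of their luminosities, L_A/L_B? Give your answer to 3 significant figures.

L_A/L_B ≈ 1.57×10^-4

ΔM = M_A − M_B = 9.51
L_A/L_B = 10^(−0.4 ΔM) = 10^-3.804 = 1.570×10^-4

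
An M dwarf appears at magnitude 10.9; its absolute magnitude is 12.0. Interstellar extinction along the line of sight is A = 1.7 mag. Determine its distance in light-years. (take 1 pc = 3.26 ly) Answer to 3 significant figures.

d ≈ 8.98 ly

m − M = 5 log₁₀(d/10 pc) + A  ⇒  10.9 − (12.0) − 1.7 = 5 log₁₀(d/10)
-2.800 = 5 log₁₀(d/10)
log₁₀ d = (m − M − A)/5 + 1 = 0.4400
d = 10^0.4400 = 2.754 pc
= 8.979 ly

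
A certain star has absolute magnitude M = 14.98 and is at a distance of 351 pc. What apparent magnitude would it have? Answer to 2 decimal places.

m ≈ 22.71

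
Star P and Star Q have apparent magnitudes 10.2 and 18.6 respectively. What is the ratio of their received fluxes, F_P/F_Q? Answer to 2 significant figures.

Δm = 10.2 − (18.6) = -8.4
Flux ratio = 10^(−0.4 Δm) = 10^(−0.4 × -8.4) = 10^3.360 = 2291

F_P/F_Q ≈ 2300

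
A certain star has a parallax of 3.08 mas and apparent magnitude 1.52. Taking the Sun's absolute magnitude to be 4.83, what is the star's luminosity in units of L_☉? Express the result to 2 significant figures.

L/L_☉ ≈ 22000

d = 1/p = 1000/3.08 mas = 324.7 pc
M = m − 5 log₁₀ d + 5 = 1.52 − 5·2.5114 + 5 = -6.037
M − M_☉ = -6.037 − 4.83 = -10.867
L/L_☉ = 10^(−0.4 × -10.867) = 22230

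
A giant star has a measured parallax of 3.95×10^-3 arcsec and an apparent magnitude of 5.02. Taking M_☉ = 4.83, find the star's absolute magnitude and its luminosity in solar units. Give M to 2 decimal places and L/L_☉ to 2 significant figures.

d = 1/p = 1/3.95×10^-3″ = 253.2 pc
M = m − 5 log₁₀ d + 5 = 5.02 − 5·2.4034 + 5 = -1.997
M − M_☉ = -1.997 − 4.83 = -6.827
L/L_☉ = 10^(−0.4 × -6.827) = 538.0

M ≈ -2.00; L/L_☉ ≈ 540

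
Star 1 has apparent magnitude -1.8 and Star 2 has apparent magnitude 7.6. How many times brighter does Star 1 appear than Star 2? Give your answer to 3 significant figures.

Δm = -1.8 − (7.6) = -9.4
Flux ratio = 10^(−0.4 Δm) = 10^(−0.4 × -9.4) = 10^3.760 = 5754

5750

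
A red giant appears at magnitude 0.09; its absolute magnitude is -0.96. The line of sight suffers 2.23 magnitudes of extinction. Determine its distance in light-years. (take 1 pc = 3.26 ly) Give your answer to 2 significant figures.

m − M = 5 log₁₀(d/10 pc) + A  ⇒  0.09 − (-0.96) − 2.23 = 5 log₁₀(d/10)
-1.180 = 5 log₁₀(d/10)
log₁₀ d = (m − M − A)/5 + 1 = 0.7640
d = 10^0.7640 = 5.808 pc
= 18.93 ly

d ≈ 19 ly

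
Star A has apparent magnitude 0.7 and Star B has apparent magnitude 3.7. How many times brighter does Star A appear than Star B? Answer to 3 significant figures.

Δm = 0.7 − (3.7) = -3.0
Flux ratio = 10^(−0.4 Δm) = 10^(−0.4 × -3.0) = 10^1.200 = 15.85

15.8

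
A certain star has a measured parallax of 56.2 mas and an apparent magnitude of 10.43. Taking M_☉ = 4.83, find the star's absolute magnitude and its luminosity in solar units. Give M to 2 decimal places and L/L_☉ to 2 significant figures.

M ≈ 9.18; L/L_☉ ≈ 0.018

d = 1/p = 1000/56.2 mas = 17.79 pc
M = m − 5 log₁₀ d + 5 = 10.43 − 5·1.2503 + 5 = 9.179
M − M_☉ = 9.179 − 4.83 = 4.349
L/L_☉ = 10^(−0.4 × 4.349) = 0.01822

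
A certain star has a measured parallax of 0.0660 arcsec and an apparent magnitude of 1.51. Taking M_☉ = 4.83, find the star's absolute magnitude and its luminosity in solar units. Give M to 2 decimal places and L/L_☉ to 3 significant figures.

d = 1/p = 1/0.0660″ = 15.15 pc
M = m − 5 log₁₀ d + 5 = 1.51 − 5·1.1805 + 5 = 0.608
M − M_☉ = 0.608 − 4.83 = -4.222
L/L_☉ = 10^(−0.4 × -4.222) = 48.86

M ≈ 0.61; L/L_☉ ≈ 48.9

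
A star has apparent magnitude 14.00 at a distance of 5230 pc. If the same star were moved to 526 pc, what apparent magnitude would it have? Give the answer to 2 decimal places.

Flux ∝ 1/d², so Δm = 5 log₁₀(d₂/d₁) = 5 log₁₀(526/5230) = -4.988
m₂ = m₁ + Δm = 14.00 + (-4.988) = 9.012

m ≈ 9.01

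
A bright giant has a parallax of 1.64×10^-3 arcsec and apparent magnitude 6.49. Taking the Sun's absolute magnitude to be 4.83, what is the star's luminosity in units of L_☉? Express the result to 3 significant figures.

L/L_☉ ≈ 806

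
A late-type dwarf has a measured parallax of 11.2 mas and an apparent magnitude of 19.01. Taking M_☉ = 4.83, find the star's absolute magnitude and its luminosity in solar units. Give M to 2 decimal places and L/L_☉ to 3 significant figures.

M ≈ 14.26; L/L_☉ ≈ 1.70×10^-4

d = 1/p = 1000/11.2 mas = 89.29 pc
M = m − 5 log₁₀ d + 5 = 19.01 − 5·1.9508 + 5 = 14.256
M − M_☉ = 14.256 − 4.83 = 9.426
L/L_☉ = 10^(−0.4 × 9.426) = 1.697×10^-4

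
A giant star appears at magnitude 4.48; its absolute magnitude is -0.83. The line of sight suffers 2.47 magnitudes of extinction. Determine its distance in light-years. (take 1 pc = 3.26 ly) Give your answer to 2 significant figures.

m − M = 5 log₁₀(d/10 pc) + A  ⇒  4.48 − (-0.83) − 2.47 = 5 log₁₀(d/10)
2.840 = 5 log₁₀(d/10)
log₁₀ d = (m − M − A)/5 + 1 = 1.5680
d = 10^1.5680 = 36.98 pc
= 120.6 ly

d ≈ 120 ly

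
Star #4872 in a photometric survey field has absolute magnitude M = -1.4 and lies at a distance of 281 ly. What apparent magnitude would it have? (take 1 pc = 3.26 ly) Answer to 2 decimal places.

d = 281 ly / 3.26 = 86.20 pc
m = M + 5 log₁₀ d − 5 = -1.4 + 5·1.9355 − 5 = 3.277

m ≈ 3.28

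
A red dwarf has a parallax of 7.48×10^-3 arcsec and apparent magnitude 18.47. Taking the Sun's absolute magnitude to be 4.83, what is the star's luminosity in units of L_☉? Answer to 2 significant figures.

d = 1/p = 1/7.48×10^-3″ = 133.7 pc
M = m − 5 log₁₀ d + 5 = 18.47 − 5·2.1261 + 5 = 12.840
M − M_☉ = 12.840 − 4.83 = 8.010
L/L_☉ = 10^(−0.4 × 8.010) = 6.255×10^-4

L/L_☉ ≈ 6.3×10^-4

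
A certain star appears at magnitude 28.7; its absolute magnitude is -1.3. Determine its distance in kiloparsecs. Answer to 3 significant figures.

d ≈ 10000 kpc

Distance modulus: m − M = 28.7 − (-1.3) = 30.000
m − M = 5 log₁₀ d − 5
log₁₀ d = (m − M)/5 + 1 = 7.0000
d = 10^7.0000 = 1.000×10^7 pc
= 10000 kpc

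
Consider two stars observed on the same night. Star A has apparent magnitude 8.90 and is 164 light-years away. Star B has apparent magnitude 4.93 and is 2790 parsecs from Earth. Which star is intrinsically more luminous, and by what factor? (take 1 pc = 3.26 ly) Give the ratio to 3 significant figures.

Star B is more luminous, by a factor of 119000.

Star A: d = 164 ly / 3.26 = 50.31 pc
Star A: M = m − 5 log₁₀ d + 5 = 8.90 − 5·1.7016 + 5 = 5.392
Star B: M = m − 5 log₁₀ d + 5 = 4.93 − 5·3.4456 + 5 = -7.298
ΔM = M_A − M_B = 5.392 − (-7.298) = 12.690; smaller M is more luminous → Star B.
L ratio = 10^(0.4 |ΔM|) = 10^5.076 = 119100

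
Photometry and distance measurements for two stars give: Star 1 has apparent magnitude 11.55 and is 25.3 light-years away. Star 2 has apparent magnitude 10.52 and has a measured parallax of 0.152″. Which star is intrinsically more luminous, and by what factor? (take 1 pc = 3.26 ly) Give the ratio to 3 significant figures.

Star 1: d = 25.3 ly / 3.26 = 7.761 pc
Star 1: M = m − 5 log₁₀ d + 5 = 11.55 − 5·0.8899 + 5 = 12.100
Star 2: d = 1/p = 1/0.152″ = 6.579 pc
Star 2: M = m − 5 log₁₀ d + 5 = 10.52 − 5·0.8182 + 5 = 11.429
ΔM = M_1 − M_2 = 12.100 − (11.429) = 0.671; smaller M is more luminous → Star 2.
L ratio = 10^(0.4 |ΔM|) = 10^0.269 = 1.856

Star 2 is more luminous, by a factor of 1.86.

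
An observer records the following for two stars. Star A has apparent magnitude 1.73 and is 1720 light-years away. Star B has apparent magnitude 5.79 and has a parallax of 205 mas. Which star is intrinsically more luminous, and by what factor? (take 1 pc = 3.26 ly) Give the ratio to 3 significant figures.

Star A is more luminous, by a factor of 492000.

Star A: d = 1720 ly / 3.26 = 527.6 pc
Star A: M = m − 5 log₁₀ d + 5 = 1.73 − 5·2.7223 + 5 = -6.882
Star B: p = 205 mas = 0.205″ → d = 1/p = 4.878 pc
Star B: M = m − 5 log₁₀ d + 5 = 5.79 − 5·0.6882 + 5 = 7.349
ΔM = M_A − M_B = -6.882 − (7.349) = -14.230; smaller M is more luminous → Star A.
L ratio = 10^(0.4 |ΔM|) = 10^5.692 = 492200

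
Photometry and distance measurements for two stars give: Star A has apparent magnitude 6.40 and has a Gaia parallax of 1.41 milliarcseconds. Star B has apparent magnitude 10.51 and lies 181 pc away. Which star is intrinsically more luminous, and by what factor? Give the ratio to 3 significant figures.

Star A is more luminous, by a factor of 676.

Star A: p = 1.41 mas = 1.41×10^-3″ → d = 1/p = 709.2 pc
Star A: M = m − 5 log₁₀ d + 5 = 6.40 − 5·2.8508 + 5 = -2.854
Star B: M = m − 5 log₁₀ d + 5 = 10.51 − 5·2.2577 + 5 = 4.222
ΔM = M_A − M_B = -2.854 − (4.222) = -7.076; smaller M is more luminous → Star A.
L ratio = 10^(0.4 |ΔM|) = 10^2.830 = 676.4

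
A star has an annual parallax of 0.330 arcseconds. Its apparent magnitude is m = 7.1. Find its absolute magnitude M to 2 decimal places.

M ≈ 9.69

d = 1/p = 1/0.330″ = 3.030 pc
5 log₁₀(d/10 pc) = 5 log₁₀(3.030) − 5 = -2.593
M = m − 5 log₁₀(d/10) = 7.1 + 2.593 = 9.693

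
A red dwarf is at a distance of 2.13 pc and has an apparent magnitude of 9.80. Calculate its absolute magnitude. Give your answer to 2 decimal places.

5 log₁₀(d/10 pc) = 5 log₁₀(2.130) − 5 = -3.358
M = m − 5 log₁₀(d/10) = 9.80 + 3.358 = 13.158

M ≈ 13.16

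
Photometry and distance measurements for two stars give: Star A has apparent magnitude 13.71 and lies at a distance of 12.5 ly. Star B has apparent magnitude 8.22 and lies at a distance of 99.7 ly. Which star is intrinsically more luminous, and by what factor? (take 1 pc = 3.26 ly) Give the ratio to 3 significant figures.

Star A: d = 12.5 ly / 3.26 = 3.834 pc
Star A: M = m − 5 log₁₀ d + 5 = 13.71 − 5·0.5837 + 5 = 15.792
Star B: d = 99.7 ly / 3.26 = 30.58 pc
Star B: M = m − 5 log₁₀ d + 5 = 8.22 − 5·1.4855 + 5 = 5.793
ΔM = M_A − M_B = 15.792 − (5.793) = 9.999; smaller M is more luminous → Star B.
L ratio = 10^(0.4 |ΔM|) = 10^4.000 = 9990

Star B is more luminous, by a factor of 9990.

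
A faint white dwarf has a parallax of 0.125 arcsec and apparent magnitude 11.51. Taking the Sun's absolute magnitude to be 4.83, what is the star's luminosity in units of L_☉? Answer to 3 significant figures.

L/L_☉ ≈ 1.36×10^-3

d = 1/p = 1/0.125″ = 8.000 pc
M = m − 5 log₁₀ d + 5 = 11.51 − 5·0.9031 + 5 = 11.995
M − M_☉ = 11.995 − 4.83 = 7.165
L/L_☉ = 10^(−0.4 × 7.165) = 1.362×10^-3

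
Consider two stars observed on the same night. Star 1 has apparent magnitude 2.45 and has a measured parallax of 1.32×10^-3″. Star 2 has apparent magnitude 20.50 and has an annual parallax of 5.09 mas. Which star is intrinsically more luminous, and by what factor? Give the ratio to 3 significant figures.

Star 1: d = 1/p = 1/1.32×10^-3″ = 757.6 pc
Star 1: M = m − 5 log₁₀ d + 5 = 2.45 − 5·2.8794 + 5 = -6.947
Star 2: p = 5.09 mas = 5.09×10^-3″ → d = 1/p = 196.5 pc
Star 2: M = m − 5 log₁₀ d + 5 = 20.50 − 5·2.2933 + 5 = 14.034
ΔM = M_1 − M_2 = -6.947 − (14.034) = -20.981; smaller M is more luminous → Star 1.
L ratio = 10^(0.4 |ΔM|) = 10^8.392 = 2.468×10^8

Star 1 is more luminous, by a factor of 2.47×10^8.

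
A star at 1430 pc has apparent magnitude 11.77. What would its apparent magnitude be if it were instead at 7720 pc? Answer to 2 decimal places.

Flux ∝ 1/d², so Δm = 5 log₁₀(d₂/d₁) = 5 log₁₀(7720/1430) = 3.661
m₂ = m₁ + Δm = 11.77 + (3.661) = 15.431

m ≈ 15.43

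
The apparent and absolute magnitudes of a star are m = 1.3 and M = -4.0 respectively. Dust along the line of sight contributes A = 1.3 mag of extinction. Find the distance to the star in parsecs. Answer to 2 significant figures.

m − M = 5 log₁₀(d/10 pc) + A  ⇒  1.3 − (-4.0) − 1.3 = 5 log₁₀(d/10)
4.000 = 5 log₁₀(d/10)
log₁₀ d = (m − M − A)/5 + 1 = 1.8000
d = 10^1.8000 = 63.10 pc

d ≈ 63 pc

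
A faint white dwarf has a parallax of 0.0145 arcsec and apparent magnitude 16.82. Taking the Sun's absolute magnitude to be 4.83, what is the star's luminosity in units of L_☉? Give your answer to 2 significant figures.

L/L_☉ ≈ 7.6×10^-4

d = 1/p = 1/0.0145″ = 68.97 pc
M = m − 5 log₁₀ d + 5 = 16.82 − 5·1.8386 + 5 = 12.627
M − M_☉ = 12.627 − 4.83 = 7.797
L/L_☉ = 10^(−0.4 × 7.797) = 7.608×10^-4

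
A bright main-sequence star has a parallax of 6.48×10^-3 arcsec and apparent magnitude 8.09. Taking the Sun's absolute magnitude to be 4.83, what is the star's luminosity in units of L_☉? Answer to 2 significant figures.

d = 1/p = 1/6.48×10^-3″ = 154.3 pc
M = m − 5 log₁₀ d + 5 = 8.09 − 5·2.1884 + 5 = 2.148
M − M_☉ = 2.148 − 4.83 = -2.682
L/L_☉ = 10^(−0.4 × -2.682) = 11.83

L/L_☉ ≈ 12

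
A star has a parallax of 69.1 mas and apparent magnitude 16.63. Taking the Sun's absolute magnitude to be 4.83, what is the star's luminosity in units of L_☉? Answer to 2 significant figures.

L/L_☉ ≈ 4.0×10^-5

d = 1/p = 1000/69.1 mas = 14.47 pc
M = m − 5 log₁₀ d + 5 = 16.63 − 5·1.1605 + 5 = 15.827
M − M_☉ = 15.827 − 4.83 = 10.997
L/L_☉ = 10^(−0.4 × 10.997) = 3.991×10^-5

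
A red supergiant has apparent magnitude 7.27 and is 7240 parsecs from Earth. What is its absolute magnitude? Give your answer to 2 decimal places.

5 log₁₀(d/10 pc) = 5 log₁₀(7240) − 5 = 14.299
M = m − 5 log₁₀(d/10) = 7.27 − 14.299 = -7.029

M ≈ -7.03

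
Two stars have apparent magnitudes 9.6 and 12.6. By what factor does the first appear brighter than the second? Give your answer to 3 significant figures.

Δm = 9.6 − (12.6) = -3.0
Flux ratio = 10^(−0.4 Δm) = 10^(−0.4 × -3.0) = 10^1.200 = 15.85

15.8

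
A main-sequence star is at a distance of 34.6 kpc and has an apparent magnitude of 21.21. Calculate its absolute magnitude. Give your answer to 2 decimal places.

M ≈ 3.51

d = 34.6 kpc = 34600 pc
5 log₁₀(d/10 pc) = 5 log₁₀(34600) − 5 = 17.695
M = m − 5 log₁₀(d/10) = 21.21 − 17.695 = 3.515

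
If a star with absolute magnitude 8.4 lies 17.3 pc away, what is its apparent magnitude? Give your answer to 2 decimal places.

m ≈ 9.59

m = M + 5 log₁₀ d − 5 = 8.4 + 5·1.2380 − 5 = 9.590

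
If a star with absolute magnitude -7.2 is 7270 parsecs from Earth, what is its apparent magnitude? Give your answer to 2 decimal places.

m = M + 5 log₁₀ d − 5 = -7.2 + 5·3.8615 − 5 = 7.108

m ≈ 7.11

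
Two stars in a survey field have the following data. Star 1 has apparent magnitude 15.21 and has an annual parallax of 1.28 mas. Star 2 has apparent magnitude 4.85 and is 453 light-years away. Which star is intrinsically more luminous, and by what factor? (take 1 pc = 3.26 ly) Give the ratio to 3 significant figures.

Star 2 is more luminous, by a factor of 441.

Star 1: p = 1.28 mas = 1.28×10^-3″ → d = 1/p = 781.2 pc
Star 1: M = m − 5 log₁₀ d + 5 = 15.21 − 5·2.8928 + 5 = 5.746
Star 2: d = 453 ly / 3.26 = 139.0 pc
Star 2: M = m − 5 log₁₀ d + 5 = 4.85 − 5·2.1429 + 5 = -0.864
ΔM = M_1 − M_2 = 5.746 − (-0.864) = 6.610; smaller M is more luminous → Star 2.
L ratio = 10^(0.4 |ΔM|) = 10^2.644 = 440.7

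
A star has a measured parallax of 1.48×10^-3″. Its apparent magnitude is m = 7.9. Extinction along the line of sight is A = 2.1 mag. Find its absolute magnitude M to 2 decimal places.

d = 1/p = 1/1.48×10^-3″ = 675.7 pc
5 log₁₀(d/10 pc) = 5 log₁₀(675.7) − 5 = 9.149
M = m − 5 log₁₀(d/10) − A = 7.9 − 9.149 − 2.1 = -3.349

M ≈ -3.35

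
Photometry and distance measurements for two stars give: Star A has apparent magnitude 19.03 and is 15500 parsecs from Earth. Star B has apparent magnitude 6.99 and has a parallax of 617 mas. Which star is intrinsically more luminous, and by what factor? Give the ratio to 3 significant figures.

Star A is more luminous, by a factor of 1400.

Star A: M = m − 5 log₁₀ d + 5 = 19.03 − 5·4.1903 + 5 = 3.078
Star B: p = 617 mas = 0.617″ → d = 1/p = 1.621 pc
Star B: M = m − 5 log₁₀ d + 5 = 6.99 − 5·0.2097 + 5 = 10.941
ΔM = M_A − M_B = 3.078 − (10.941) = -7.863; smaller M is more luminous → Star A.
L ratio = 10^(0.4 |ΔM|) = 10^3.145 = 1397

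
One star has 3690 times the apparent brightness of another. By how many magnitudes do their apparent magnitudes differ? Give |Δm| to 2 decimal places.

Pogson: Δm = −2.5 log₁₀(ratio) = −2.5 log₁₀(3690) = −2.5 × 3.5670 = -8.918

|Δm| ≈ 8.92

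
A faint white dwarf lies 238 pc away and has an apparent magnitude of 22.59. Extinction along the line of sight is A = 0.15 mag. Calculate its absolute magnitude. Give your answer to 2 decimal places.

5 log₁₀(d/10 pc) = 5 log₁₀(238.0) − 5 = 6.883
M = m − 5 log₁₀(d/10) − A = 22.59 − 6.883 − 0.15 = 15.557

M ≈ 15.56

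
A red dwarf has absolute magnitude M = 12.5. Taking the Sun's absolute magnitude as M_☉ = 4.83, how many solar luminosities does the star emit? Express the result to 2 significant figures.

M − M_☉ = 12.5 − 4.83 = 7.670
L/L_☉ = 10^(−0.4 (M − M_☉)) = 10^-3.068 = 8.551×10^-4

L/L_☉ ≈ 8.6×10^-4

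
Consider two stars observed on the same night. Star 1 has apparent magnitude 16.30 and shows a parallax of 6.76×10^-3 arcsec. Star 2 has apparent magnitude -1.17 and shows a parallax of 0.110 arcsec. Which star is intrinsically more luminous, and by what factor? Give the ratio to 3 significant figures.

Star 2 is more luminous, by a factor of 36700.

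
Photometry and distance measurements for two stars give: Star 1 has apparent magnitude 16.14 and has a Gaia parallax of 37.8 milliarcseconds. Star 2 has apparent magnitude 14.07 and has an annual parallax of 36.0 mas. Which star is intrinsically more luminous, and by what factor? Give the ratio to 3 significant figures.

Star 1: p = 37.8 mas = 0.0378″ → d = 1/p = 26.46 pc
Star 1: M = m − 5 log₁₀ d + 5 = 16.14 − 5·1.4225 + 5 = 14.027
Star 2: p = 36.0 mas = 0.0360″ → d = 1/p = 27.78 pc
Star 2: M = m − 5 log₁₀ d + 5 = 14.07 − 5·1.4437 + 5 = 11.852
ΔM = M_1 − M_2 = 14.027 − (11.852) = 2.176; smaller M is more luminous → Star 2.
L ratio = 10^(0.4 |ΔM|) = 10^0.870 = 7.420

Star 2 is more luminous, by a factor of 7.42.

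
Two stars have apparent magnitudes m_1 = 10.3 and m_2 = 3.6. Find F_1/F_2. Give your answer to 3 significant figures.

Δm = 10.3 − (3.6) = 6.7
Flux ratio = 10^(−0.4 Δm) = 10^(−0.4 × 6.7) = 10^-2.680 = 2.089×10^-3

F_1/F_2 ≈ 2.09×10^-3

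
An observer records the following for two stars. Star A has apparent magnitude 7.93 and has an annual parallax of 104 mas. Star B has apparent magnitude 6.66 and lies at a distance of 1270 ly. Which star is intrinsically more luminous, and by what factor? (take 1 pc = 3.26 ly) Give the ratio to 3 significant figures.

Star B is more luminous, by a factor of 5290.

Star A: p = 104 mas = 0.104″ → d = 1/p = 9.615 pc
Star A: M = m − 5 log₁₀ d + 5 = 7.93 − 5·0.9830 + 5 = 8.015
Star B: d = 1270 ly / 3.26 = 389.6 pc
Star B: M = m − 5 log₁₀ d + 5 = 6.66 − 5·2.5906 + 5 = -1.293
ΔM = M_A − M_B = 8.015 − (-1.293) = 9.308; smaller M is more luminous → Star B.
L ratio = 10^(0.4 |ΔM|) = 10^3.723 = 5287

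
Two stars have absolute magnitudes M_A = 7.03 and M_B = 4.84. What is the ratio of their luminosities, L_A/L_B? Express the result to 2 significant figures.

L_A/L_B ≈ 0.13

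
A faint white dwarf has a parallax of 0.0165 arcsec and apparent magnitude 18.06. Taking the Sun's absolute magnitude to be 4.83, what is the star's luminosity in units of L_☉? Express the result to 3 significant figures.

L/L_☉ ≈ 1.88×10^-4

d = 1/p = 1/0.0165″ = 60.61 pc
M = m − 5 log₁₀ d + 5 = 18.06 − 5·1.7825 + 5 = 14.147
M − M_☉ = 14.147 − 4.83 = 9.317
L/L_☉ = 10^(−0.4 × 9.317) = 1.875×10^-4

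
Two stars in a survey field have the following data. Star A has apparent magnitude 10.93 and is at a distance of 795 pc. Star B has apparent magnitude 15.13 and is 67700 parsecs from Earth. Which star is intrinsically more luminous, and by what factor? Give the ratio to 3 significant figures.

Star A: M = m − 5 log₁₀ d + 5 = 10.93 − 5·2.9004 + 5 = 1.428
Star B: M = m − 5 log₁₀ d + 5 = 15.13 − 5·4.8306 + 5 = -4.023
ΔM = M_A − M_B = 1.428 − (-4.023) = 5.451; smaller M is more luminous → Star B.
L ratio = 10^(0.4 |ΔM|) = 10^2.180 = 151.5

Star B is more luminous, by a factor of 152.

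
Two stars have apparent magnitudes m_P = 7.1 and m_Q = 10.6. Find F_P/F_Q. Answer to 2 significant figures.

Magnitude difference = -3.5
Flux ratio = 10^(−0.4 Δm) = 10^(−0.4 × -3.5) = 10^1.400 = 25.12

F_P/F_Q ≈ 25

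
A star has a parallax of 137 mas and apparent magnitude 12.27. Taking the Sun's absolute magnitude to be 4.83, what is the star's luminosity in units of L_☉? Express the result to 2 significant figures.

L/L_☉ ≈ 5.6×10^-4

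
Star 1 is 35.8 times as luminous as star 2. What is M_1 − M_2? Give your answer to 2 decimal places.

M_1 − M_2 ≈ -3.88

Pogson: ΔM = −2.5 log₁₀(ratio) = −2.5 log₁₀(35.8) = −2.5 × 1.5539 = -3.885
Star 1 is brighter, so it has the smaller magnitude: the difference is negative.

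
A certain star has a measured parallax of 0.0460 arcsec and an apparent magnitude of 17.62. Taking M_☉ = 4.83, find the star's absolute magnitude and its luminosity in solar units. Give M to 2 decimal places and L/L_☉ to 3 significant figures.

M ≈ 15.93; L/L_☉ ≈ 3.62×10^-5

d = 1/p = 1/0.0460″ = 21.74 pc
M = m − 5 log₁₀ d + 5 = 17.62 − 5·1.3372 + 5 = 15.934
M − M_☉ = 15.934 − 4.83 = 11.104
L/L_☉ = 10^(−0.4 × 11.104) = 3.618×10^-5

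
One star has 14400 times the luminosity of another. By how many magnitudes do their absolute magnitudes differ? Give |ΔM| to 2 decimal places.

Pogson: ΔM = −2.5 log₁₀(ratio) = −2.5 log₁₀(14400) = −2.5 × 4.1584 = -10.396

|ΔM| ≈ 10.40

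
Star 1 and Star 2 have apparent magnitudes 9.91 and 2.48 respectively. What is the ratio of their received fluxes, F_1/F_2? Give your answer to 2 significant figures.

F_1/F_2 ≈ 1.1×10^-3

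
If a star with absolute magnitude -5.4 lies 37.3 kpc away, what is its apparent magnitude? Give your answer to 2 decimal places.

m ≈ 12.46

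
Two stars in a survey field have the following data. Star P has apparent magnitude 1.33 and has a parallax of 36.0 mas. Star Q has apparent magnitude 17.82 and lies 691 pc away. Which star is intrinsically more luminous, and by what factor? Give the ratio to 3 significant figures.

Star P is more luminous, by a factor of 6370.

Star P: p = 36.0 mas = 0.0360″ → d = 1/p = 27.78 pc
Star P: M = m − 5 log₁₀ d + 5 = 1.33 − 5·1.4437 + 5 = -0.888
Star Q: M = m − 5 log₁₀ d + 5 = 17.82 − 5·2.8395 + 5 = 8.623
ΔM = M_P − M_Q = -0.888 − (8.623) = -9.511; smaller M is more luminous → Star P.
L ratio = 10^(0.4 |ΔM|) = 10^3.804 = 6374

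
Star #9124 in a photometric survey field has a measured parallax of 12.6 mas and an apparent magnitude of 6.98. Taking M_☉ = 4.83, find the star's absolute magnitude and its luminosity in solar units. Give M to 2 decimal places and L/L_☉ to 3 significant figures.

d = 1/p = 1000/12.6 mas = 79.37 pc
M = m − 5 log₁₀ d + 5 = 6.98 − 5·1.8996 + 5 = 2.482
M − M_☉ = 2.482 − 4.83 = -2.348
L/L_☉ = 10^(−0.4 × -2.348) = 8.695

M ≈ 2.48; L/L_☉ ≈ 8.69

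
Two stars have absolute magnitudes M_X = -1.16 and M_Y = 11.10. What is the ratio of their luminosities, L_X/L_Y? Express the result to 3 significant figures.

ΔM = M_X − M_Y = -12.26
L_X/L_Y = 10^(−0.4 ΔM) = 10^4.904 = 80170

L_X/L_Y ≈ 80200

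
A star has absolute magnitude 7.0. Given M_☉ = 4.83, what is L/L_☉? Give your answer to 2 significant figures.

L/L_☉ ≈ 0.14

M − M_☉ = 7.0 − 4.83 = 2.170
L/L_☉ = 10^(−0.4 (M − M_☉)) = 10^-0.868 = 0.1355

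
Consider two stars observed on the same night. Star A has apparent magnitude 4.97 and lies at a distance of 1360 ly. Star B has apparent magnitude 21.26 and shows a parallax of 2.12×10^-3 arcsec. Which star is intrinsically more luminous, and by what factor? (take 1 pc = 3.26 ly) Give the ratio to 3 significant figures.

Star A is more luminous, by a factor of 2.57×10^6.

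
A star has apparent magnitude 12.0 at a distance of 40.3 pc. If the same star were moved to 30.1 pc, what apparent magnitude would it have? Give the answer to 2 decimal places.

m ≈ 11.37

Flux ∝ 1/d², so Δm = 5 log₁₀(d₂/d₁) = 5 log₁₀(30.1/40.3) = -0.634
m₂ = m₁ + Δm = 12.0 + (-0.634) = 11.366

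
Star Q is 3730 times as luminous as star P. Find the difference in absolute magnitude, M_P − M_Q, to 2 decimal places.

M_P − M_Q ≈ 8.93

Pogson: ΔM = −2.5 log₁₀(ratio) = −2.5 log₁₀(3730) = −2.5 × 3.5717 = -8.929
Star Q is brighter so has the smaller magnitude: M_P − M_Q is positive.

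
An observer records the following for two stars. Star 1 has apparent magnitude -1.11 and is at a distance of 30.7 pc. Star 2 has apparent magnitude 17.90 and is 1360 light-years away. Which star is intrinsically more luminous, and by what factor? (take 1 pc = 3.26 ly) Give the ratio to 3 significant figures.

Star 1 is more luminous, by a factor of 218000.

Star 1: M = m − 5 log₁₀ d + 5 = -1.11 − 5·1.4871 + 5 = -3.546
Star 2: d = 1360 ly / 3.26 = 417.2 pc
Star 2: M = m − 5 log₁₀ d + 5 = 17.90 − 5·2.6203 + 5 = 9.798
ΔM = M_1 − M_2 = -3.546 − (9.798) = -13.344; smaller M is more luminous → Star 1.
L ratio = 10^(0.4 |ΔM|) = 10^5.338 = 217600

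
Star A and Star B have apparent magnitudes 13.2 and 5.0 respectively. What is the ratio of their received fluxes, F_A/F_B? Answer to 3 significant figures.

Magnitude difference = 8.2
Flux ratio = 10^(−0.4 Δm) = 10^(−0.4 × 8.2) = 10^-3.280 = 5.248×10^-4

F_A/F_B ≈ 5.25×10^-4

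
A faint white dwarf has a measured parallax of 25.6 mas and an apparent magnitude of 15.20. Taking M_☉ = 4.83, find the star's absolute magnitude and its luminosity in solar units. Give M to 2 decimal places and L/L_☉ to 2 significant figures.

d = 1/p = 1000/25.6 mas = 39.06 pc
M = m − 5 log₁₀ d + 5 = 15.20 − 5·1.5918 + 5 = 12.241
M − M_☉ = 12.241 − 4.83 = 7.411
L/L_☉ = 10^(−0.4 × 7.411) = 1.085×10^-3

M ≈ 12.24; L/L_☉ ≈ 1.1×10^-3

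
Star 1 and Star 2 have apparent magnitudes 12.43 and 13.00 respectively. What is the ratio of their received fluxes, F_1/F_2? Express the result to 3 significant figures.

F_1/F_2 ≈ 1.69

Δm = 12.43 − (13.00) = -0.57
Flux ratio = 10^(−0.4 Δm) = 10^(−0.4 × -0.57) = 10^0.228 = 1.690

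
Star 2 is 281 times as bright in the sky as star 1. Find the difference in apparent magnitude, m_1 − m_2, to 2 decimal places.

m_1 − m_2 ≈ 6.12

Pogson: Δm = −2.5 log₁₀(ratio) = −2.5 log₁₀(281) = −2.5 × 2.4487 = -6.122
Star 2 is brighter so has the smaller magnitude: m_1 − m_2 is positive.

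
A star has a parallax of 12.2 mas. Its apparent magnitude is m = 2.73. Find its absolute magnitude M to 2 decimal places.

M ≈ -1.84

p = 12.2 mas = 0.0122″ → d = 1/p = 81.97 pc
5 log₁₀(d/10 pc) = 5 log₁₀(81.97) − 5 = 4.568
M = m − 5 log₁₀(d/10) = 2.73 − 4.568 = -1.838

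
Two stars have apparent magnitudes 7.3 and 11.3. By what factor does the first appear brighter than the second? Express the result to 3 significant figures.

Δm = 7.3 − (11.3) = -4.0
Flux ratio = 10^(−0.4 Δm) = 10^(−0.4 × -4.0) = 10^1.600 = 39.81

39.8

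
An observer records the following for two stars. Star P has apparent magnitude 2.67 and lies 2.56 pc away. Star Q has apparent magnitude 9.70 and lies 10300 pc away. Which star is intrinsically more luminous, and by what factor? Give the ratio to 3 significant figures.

Star P: M = m − 5 log₁₀ d + 5 = 2.67 − 5·0.4082 + 5 = 5.629
Star Q: M = m − 5 log₁₀ d + 5 = 9.70 − 5·4.0128 + 5 = -5.364
ΔM = M_P − M_Q = 5.629 − (-5.364) = 10.993; smaller M is more luminous → Star Q.
L ratio = 10^(0.4 |ΔM|) = 10^4.397 = 24960

Star Q is more luminous, by a factor of 25000.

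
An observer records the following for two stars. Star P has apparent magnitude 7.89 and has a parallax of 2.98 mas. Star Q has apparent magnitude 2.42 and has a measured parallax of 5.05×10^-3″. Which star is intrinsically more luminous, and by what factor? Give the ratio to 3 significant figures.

Star Q is more luminous, by a factor of 53.7.

Star P: p = 2.98 mas = 2.98×10^-3″ → d = 1/p = 335.6 pc
Star P: M = m − 5 log₁₀ d + 5 = 7.89 − 5·2.5258 + 5 = 0.261
Star Q: d = 1/p = 1/5.05×10^-3″ = 198.0 pc
Star Q: M = m − 5 log₁₀ d + 5 = 2.42 − 5·2.2967 + 5 = -4.064
ΔM = M_P − M_Q = 0.261 − (-4.064) = 4.325; smaller M is more luminous → Star Q.
L ratio = 10^(0.4 |ΔM|) = 10^1.730 = 53.68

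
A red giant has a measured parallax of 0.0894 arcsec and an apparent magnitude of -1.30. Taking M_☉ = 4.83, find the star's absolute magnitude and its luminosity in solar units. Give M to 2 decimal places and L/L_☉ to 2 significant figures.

M ≈ -1.54; L/L_☉ ≈ 350

d = 1/p = 1/0.0894″ = 11.19 pc
M = m − 5 log₁₀ d + 5 = -1.30 − 5·1.0487 + 5 = -1.543
M − M_☉ = -1.543 − 4.83 = -6.373
L/L_☉ = 10^(−0.4 × -6.373) = 354.3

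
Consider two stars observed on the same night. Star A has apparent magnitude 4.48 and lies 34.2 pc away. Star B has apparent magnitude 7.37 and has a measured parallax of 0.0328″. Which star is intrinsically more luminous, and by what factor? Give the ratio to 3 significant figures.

Star A: M = m − 5 log₁₀ d + 5 = 4.48 − 5·1.5340 + 5 = 1.810
Star B: d = 1/p = 1/0.0328″ = 30.49 pc
Star B: M = m − 5 log₁₀ d + 5 = 7.37 − 5·1.4841 + 5 = 4.949
ΔM = M_A − M_B = 1.810 − (4.949) = -3.139; smaller M is more luminous → Star A.
L ratio = 10^(0.4 |ΔM|) = 10^1.256 = 18.02

Star A is more luminous, by a factor of 18.0.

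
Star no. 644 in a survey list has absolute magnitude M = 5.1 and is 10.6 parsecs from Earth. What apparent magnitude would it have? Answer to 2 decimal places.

m = M + 5 log₁₀ d − 5 = 5.1 + 5·1.0253 − 5 = 5.227

m ≈ 5.23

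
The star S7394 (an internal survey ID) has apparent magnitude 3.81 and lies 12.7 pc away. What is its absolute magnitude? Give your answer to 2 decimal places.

5 log₁₀(d/10 pc) = 5 log₁₀(12.70) − 5 = 0.519
M = m − 5 log₁₀(d/10) = 3.81 − 0.519 = 3.291

M ≈ 3.29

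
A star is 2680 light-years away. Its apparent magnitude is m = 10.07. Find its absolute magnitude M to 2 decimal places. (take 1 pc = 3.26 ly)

M ≈ 0.50

d = 2680 ly / 3.26 = 822.1 pc
5 log₁₀(d/10 pc) = 5 log₁₀(822.1) − 5 = 9.575
M = m − 5 log₁₀(d/10) = 10.07 − 9.575 = 0.495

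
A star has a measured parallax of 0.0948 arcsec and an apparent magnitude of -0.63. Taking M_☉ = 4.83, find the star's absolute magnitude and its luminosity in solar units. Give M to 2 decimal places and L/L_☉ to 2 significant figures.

d = 1/p = 1/0.0948″ = 10.55 pc
M = m − 5 log₁₀ d + 5 = -0.63 − 5·1.0232 + 5 = -0.746
M − M_☉ = -0.746 − 4.83 = -5.576
L/L_☉ = 10^(−0.4 × -5.576) = 170.0

M ≈ -0.75; L/L_☉ ≈ 170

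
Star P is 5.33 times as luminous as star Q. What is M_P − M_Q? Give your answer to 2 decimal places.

Pogson: ΔM = −2.5 log₁₀(ratio) = −2.5 log₁₀(5.33) = −2.5 × 0.7267 = -1.817
Star P is brighter, so it has the smaller magnitude: the difference is negative.

M_P − M_Q ≈ -1.82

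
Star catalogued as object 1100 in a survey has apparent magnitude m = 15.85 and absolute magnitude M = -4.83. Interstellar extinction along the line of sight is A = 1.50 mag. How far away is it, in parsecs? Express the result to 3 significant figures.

m − M = 5 log₁₀(d/10 pc) + A  ⇒  15.85 − (-4.83) − 1.50 = 5 log₁₀(d/10)
19.180 = 5 log₁₀(d/10)
log₁₀ d = (m − M − A)/5 + 1 = 4.8360
d = 10^4.8360 = 68550 pc

d ≈ 68500 pc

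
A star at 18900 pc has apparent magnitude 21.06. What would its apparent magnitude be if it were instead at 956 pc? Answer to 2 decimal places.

m ≈ 14.58

Flux ∝ 1/d², so Δm = 5 log₁₀(d₂/d₁) = 5 log₁₀(956/18900) = -6.480
m₂ = m₁ + Δm = 21.06 + (-6.480) = 14.580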